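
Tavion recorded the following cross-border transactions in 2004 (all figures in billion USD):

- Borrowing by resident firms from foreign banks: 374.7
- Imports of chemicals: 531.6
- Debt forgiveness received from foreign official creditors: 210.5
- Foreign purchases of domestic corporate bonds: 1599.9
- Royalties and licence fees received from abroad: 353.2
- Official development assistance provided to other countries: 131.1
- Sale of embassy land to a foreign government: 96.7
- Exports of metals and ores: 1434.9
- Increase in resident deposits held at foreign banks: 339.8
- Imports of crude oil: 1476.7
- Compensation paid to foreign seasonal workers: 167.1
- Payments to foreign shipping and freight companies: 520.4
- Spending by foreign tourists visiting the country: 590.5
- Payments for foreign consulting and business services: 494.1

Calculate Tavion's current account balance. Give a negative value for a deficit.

-942.4

Goods: 1434.9 - 1476.7 - 531.6 = -573.4
Services: -494.1 - 520.4 + 590.5 + 353.2 = -70.8
Primary income: -167.1
Secondary income: -131.1
Current account = (-573.4) + (-70.8) + (-167.1) + (-131.1) = -942.4
(Excluded from the current account — financial account: borrowing by resident firms from foreign banks 374.7, foreign purchases of domestic corporate bonds 1599.9, increase in resident deposits held at foreign banks 339.8; capital account: debt forgiveness received from foreign official creditors 210.5, sale of embassy land to a foreign government 96.7.)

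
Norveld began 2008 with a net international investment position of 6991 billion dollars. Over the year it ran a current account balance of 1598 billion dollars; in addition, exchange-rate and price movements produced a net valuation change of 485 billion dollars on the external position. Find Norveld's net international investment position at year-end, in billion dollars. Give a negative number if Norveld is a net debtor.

9074

Change in NIIP = current account + net valuation change = 1598 + 485 = 2083
End-of-year NIIP = 6991 + 2083 = 9074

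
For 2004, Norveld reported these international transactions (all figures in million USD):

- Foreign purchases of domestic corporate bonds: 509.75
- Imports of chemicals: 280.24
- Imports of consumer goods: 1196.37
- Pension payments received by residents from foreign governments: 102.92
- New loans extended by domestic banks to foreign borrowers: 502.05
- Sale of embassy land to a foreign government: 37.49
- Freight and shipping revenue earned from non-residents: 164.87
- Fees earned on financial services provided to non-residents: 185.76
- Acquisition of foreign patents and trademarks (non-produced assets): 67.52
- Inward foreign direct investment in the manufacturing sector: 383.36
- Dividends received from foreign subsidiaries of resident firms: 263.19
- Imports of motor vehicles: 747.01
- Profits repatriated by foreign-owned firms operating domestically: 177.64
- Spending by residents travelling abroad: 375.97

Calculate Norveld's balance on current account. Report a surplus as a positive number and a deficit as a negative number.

Goods: -747.01 - 280.24 - 1196.37 = -2223.62
Services: 164.87 + 185.76 - 375.97 = -25.34
Primary income: 263.19 - 177.64 = 85.55
Secondary income: 102.92
Current account = (-2223.62) + (-25.34) + 85.55 + 102.92 = -2060.49
(Excluded from the current account — financial account: foreign purchases of domestic corporate bonds 509.75, new loans extended by domestic banks to foreign borrowers 502.05, inward foreign direct investment in the manufacturing sector 383.36; capital account: sale of embassy land to a foreign government 37.49, acquisition of foreign patents and trademarks (non-produced assets) 67.52.)

-2060.49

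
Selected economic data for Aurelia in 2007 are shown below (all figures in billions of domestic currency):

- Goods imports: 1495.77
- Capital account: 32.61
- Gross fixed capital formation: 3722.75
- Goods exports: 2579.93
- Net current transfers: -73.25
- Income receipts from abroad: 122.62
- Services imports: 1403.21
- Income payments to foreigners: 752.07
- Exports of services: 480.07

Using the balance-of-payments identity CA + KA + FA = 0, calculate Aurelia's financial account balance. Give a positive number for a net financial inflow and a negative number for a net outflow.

Goods balance = 2579.93 - 1495.77 = 1084.16
Services balance = 480.07 - 1403.21 = -923.14
Trade balance (goods + services) = 1084.16 + (-923.14) = 161.02
Net primary income = 122.62 - 752.07 = -629.45
Net secondary income = -73.25
Current account = 161.02 + (-629.45) + (-73.25) = -541.68
Financial account = -(-541.68 + 32.61) = 509.07

509.07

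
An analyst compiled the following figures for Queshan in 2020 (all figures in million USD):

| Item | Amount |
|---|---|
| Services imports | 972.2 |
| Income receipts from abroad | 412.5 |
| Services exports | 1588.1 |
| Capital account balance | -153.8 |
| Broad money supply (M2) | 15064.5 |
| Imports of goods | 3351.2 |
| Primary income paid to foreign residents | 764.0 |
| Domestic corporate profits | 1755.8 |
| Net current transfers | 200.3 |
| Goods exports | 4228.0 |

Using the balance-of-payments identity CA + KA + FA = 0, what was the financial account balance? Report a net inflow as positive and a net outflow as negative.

-1187.7

Goods balance = 4228.0 - 3351.2 = 876.8
Services balance = 1588.1 - 972.2 = 615.9
Trade balance (goods + services) = 876.8 + 615.9 = 1492.7
Net primary income = 412.5 - 764.0 = -351.5
Net secondary income = 200.3
Current account = 1492.7 + (-351.5) + 200.3 = 1341.5
Financial account = -(1341.5 + (-153.8)) = -1187.7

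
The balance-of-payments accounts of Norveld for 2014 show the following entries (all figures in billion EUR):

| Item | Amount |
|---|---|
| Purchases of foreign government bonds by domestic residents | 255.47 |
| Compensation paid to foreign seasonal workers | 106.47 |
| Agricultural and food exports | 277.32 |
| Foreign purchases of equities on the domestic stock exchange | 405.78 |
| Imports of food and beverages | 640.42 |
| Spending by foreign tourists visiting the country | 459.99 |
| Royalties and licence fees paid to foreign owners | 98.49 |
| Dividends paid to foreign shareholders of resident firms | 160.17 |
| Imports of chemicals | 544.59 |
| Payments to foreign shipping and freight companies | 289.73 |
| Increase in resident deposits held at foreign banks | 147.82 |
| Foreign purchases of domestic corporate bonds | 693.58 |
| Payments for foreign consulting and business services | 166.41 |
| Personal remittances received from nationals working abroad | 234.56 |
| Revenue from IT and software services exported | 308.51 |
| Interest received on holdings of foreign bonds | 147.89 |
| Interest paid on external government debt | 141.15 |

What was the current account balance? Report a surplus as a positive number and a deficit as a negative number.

Goods: -640.42 - 544.59 + 277.32 = -907.69
Services: -166.41 + 308.51 - 289.73 - 98.49 + 459.99 = 213.87
Primary income: -106.47 - 160.17 - 141.15 + 147.89 = -259.90
Secondary income: 234.56
Current account = (-907.69) + 213.87 + (-259.90) + 234.56 = -719.16
(Excluded from the current account — financial account: purchases of foreign government bonds by domestic residents 255.47, foreign purchases of equities on the domestic stock exchange 405.78, increase in resident deposits held at foreign banks 147.82, foreign purchases of domestic corporate bonds 693.58.)

-719.16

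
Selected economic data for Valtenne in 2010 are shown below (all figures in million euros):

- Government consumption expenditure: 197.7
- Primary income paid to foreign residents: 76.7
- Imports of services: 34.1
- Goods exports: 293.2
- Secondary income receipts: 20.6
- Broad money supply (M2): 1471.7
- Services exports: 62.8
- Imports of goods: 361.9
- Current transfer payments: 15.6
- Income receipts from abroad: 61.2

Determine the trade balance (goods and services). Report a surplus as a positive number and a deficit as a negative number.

Goods balance = 293.2 - 361.9 = -68.7
Services balance = 62.8 - 34.1 = 28.7
Trade balance (goods + services) = -68.7 + 28.7 = -40.0

-40.0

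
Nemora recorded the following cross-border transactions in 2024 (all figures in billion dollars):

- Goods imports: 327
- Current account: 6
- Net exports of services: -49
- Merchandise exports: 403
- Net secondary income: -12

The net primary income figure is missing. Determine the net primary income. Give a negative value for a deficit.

-9

Current account = goods balance + services balance + net primary income + net secondary income
Sum of the known components = 15
Net primary income = CA - (known components) = 6 - 15 = -9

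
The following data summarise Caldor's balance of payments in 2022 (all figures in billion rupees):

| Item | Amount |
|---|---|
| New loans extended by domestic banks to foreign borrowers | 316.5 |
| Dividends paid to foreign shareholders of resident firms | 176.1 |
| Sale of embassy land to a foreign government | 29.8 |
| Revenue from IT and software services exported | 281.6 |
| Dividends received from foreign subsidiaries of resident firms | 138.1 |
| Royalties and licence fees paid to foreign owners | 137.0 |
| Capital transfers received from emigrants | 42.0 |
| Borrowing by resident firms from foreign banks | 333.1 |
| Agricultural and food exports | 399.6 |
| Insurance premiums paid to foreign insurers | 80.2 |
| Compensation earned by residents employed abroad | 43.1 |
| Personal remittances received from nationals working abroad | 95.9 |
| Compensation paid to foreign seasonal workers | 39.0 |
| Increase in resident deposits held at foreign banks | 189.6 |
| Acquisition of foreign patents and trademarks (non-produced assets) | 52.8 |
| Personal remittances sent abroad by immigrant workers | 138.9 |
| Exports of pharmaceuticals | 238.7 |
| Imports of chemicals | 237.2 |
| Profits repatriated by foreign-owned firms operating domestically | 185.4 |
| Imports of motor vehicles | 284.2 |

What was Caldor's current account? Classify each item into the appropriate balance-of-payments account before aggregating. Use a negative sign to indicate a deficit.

-81.0

Goods: -284.2 + 238.7 - 237.2 + 399.6 = 116.9
Services: -80.2 - 137.0 + 281.6 = 64.4
Primary income: -176.1 + 138.1 - 39.0 + 43.1 - 185.4 = -219.3
Secondary income: 95.9 - 138.9 = -43.0
Current account = 116.9 + 64.4 + (-219.3) + (-43.0) = -81.0
(Excluded from the current account — financial account: new loans extended by domestic banks to foreign borrowers 316.5, borrowing by resident firms from foreign banks 333.1, increase in resident deposits held at foreign banks 189.6; capital account: sale of embassy land to a foreign government 29.8, capital transfers received from emigrants 42.0, acquisition of foreign patents and trademarks (non-produced assets) 52.8.)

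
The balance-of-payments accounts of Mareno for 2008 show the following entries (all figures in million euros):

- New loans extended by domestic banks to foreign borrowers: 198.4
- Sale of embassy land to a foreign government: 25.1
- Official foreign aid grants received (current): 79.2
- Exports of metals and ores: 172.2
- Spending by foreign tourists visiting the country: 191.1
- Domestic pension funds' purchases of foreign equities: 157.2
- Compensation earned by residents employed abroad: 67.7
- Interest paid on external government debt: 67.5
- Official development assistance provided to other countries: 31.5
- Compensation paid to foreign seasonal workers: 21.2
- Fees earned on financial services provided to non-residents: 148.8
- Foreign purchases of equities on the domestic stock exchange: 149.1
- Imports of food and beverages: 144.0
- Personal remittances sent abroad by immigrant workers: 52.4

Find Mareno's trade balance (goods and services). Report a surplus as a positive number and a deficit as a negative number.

368.1

Goods: 172.2 - 144.0 = 28.2
Services: 148.8 + 191.1 = 339.9
Trade balance = 28.2 + 339.9 = 368.1
(Excluded from the trade balance — financial account: new loans extended by domestic banks to foreign borrowers 198.4, domestic pension funds' purchases of foreign equities 157.2, foreign purchases of equities on the domestic stock exchange 149.1; capital account: sale of embassy land to a foreign government 25.1; secondary income: official foreign aid grants received (current) 79.2, official development assistance provided to other countries 31.5, personal remittances sent abroad by immigrant workers 52.4; primary income: compensation earned by residents employed abroad 67.7, interest paid on external government debt 67.5, compensation paid to foreign seasonal workers 21.2.)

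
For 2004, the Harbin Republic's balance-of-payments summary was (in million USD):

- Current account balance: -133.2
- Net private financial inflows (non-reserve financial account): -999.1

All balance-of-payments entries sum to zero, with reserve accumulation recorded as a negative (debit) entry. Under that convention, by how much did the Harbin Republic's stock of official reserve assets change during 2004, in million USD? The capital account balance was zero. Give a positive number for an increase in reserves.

-1132.3

Official reserve transactions balance = -((-133.2) + (-999.1)) = 1132.3
An accumulation of reserves is recorded as a debit (negative entry), so the change in the stock of reserves is the negative of that balance.
Change in official reserves = -(1132.3) = -1132.3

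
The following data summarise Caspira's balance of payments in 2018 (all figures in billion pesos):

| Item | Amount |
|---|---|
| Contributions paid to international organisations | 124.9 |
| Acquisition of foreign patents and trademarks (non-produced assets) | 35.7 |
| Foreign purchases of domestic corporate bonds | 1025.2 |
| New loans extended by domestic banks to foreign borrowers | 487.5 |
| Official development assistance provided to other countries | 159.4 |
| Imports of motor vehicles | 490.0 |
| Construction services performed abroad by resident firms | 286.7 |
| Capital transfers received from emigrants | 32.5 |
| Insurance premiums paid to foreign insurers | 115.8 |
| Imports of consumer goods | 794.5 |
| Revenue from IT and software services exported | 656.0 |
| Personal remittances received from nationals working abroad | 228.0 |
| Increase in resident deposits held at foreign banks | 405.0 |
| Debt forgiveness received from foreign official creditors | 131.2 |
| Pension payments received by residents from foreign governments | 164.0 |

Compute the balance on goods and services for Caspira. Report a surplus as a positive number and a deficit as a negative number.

-457.6

Goods: -490.0 - 794.5 = -1284.5
Services: 656.0 - 115.8 + 286.7 = 826.9
Trade balance = -1284.5 + 826.9 = -457.6
(Excluded from the trade balance — secondary income: contributions paid to international organisations 124.9, official development assistance provided to other countries 159.4, personal remittances received from nationals working abroad 228.0, pension payments received by residents from foreign governments 164.0; capital account: acquisition of foreign patents and trademarks (non-produced assets) 35.7, capital transfers received from emigrants 32.5, debt forgiveness received from foreign official creditors 131.2; financial account: foreign purchases of domestic corporate bonds 1025.2, new loans extended by domestic banks to foreign borrowers 487.5, increase in resident deposits held at foreign banks 405.0.)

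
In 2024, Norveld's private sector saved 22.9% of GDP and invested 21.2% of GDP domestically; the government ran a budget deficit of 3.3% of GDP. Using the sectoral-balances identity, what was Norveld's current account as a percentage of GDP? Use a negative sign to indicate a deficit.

By the sectoral-balances identity, CA = (S_private - I) + (T - G).
Private balance = 22.9 - 21.2 = 1.7
Government balance (T - G) = -3.3
CA = 1.7 + (-3.3) = -1.6

-1.6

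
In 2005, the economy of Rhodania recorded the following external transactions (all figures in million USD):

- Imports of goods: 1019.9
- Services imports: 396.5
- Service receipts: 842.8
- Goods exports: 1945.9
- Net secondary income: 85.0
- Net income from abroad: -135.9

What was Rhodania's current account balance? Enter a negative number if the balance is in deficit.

Goods balance = 1945.9 - 1019.9 = 926.0
Services balance = 842.8 - 396.5 = 446.3
Trade balance (goods + services) = 926.0 + 446.3 = 1372.3
Net primary income = -135.9
Net secondary income = 85.0
Current account = 1372.3 + (-135.9) + 85.0 = 1321.4

1321.4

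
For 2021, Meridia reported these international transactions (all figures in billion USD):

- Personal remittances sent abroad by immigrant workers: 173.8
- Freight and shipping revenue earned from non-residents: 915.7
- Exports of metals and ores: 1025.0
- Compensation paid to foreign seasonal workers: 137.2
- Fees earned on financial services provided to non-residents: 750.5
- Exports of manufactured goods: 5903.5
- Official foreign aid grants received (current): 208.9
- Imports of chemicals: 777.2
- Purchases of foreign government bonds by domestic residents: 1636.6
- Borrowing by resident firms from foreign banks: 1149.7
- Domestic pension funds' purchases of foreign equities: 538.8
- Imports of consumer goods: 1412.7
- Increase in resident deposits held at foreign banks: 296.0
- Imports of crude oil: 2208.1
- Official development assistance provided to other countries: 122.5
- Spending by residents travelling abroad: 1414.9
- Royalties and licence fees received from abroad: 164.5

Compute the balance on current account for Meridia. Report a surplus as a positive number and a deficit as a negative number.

2721.7

Goods: -1412.7 + 1025.0 - 2208.1 - 777.2 + 5903.5 = 2530.5
Services: 164.5 + 750.5 - 1414.9 + 915.7 = 415.8
Primary income: -137.2
Secondary income: 208.9 - 173.8 - 122.5 = -87.4
Current account = 2530.5 + 415.8 + (-137.2) + (-87.4) = 2721.7
(Excluded from the current account — financial account: purchases of foreign government bonds by domestic residents 1636.6, borrowing by resident firms from foreign banks 1149.7, domestic pension funds' purchases of foreign equities 538.8, increase in resident deposits held at foreign banks 296.0.)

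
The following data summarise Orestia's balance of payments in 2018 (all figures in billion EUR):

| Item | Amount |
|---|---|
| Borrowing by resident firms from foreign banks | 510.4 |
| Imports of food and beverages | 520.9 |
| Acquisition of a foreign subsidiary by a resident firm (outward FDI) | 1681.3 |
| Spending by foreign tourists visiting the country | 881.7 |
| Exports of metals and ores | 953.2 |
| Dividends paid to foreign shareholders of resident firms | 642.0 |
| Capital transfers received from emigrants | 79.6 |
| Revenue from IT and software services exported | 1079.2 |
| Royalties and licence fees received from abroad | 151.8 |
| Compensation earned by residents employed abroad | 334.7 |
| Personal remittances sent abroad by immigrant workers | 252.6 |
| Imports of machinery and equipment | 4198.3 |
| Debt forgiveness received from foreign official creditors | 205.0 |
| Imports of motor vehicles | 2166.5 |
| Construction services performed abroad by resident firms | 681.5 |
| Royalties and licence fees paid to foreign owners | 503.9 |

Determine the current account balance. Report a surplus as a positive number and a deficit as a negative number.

-4202.1

Goods: -4198.3 - 2166.5 + 953.2 - 520.9 = -5932.5
Services: -503.9 + 1079.2 + 151.8 + 881.7 + 681.5 = 2290.3
Primary income: -642.0 + 334.7 = -307.3
Secondary income: -252.6
Current account = (-5932.5) + 2290.3 + (-307.3) + (-252.6) = -4202.1
(Excluded from the current account — financial account: borrowing by resident firms from foreign banks 510.4, acquisition of a foreign subsidiary by a resident firm (outward FDI) 1681.3; capital account: capital transfers received from emigrants 79.6, debt forgiveness received from foreign official creditors 205.0.)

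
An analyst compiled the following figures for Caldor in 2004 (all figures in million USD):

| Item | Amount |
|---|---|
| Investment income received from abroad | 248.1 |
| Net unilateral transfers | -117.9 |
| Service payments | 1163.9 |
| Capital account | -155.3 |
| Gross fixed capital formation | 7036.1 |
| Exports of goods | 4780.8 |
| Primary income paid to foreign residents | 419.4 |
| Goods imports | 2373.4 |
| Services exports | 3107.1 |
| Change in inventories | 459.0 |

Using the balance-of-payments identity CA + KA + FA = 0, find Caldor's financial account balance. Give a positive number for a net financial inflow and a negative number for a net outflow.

-3906.1

Goods balance = 4780.8 - 2373.4 = 2407.4
Services balance = 3107.1 - 1163.9 = 1943.2
Trade balance (goods + services) = 2407.4 + 1943.2 = 4350.6
Net primary income = 248.1 - 419.4 = -171.3
Net secondary income = -117.9
Current account = 4350.6 + (-171.3) + (-117.9) = 4061.4
Financial account = -(4061.4 + (-155.3)) = -3906.1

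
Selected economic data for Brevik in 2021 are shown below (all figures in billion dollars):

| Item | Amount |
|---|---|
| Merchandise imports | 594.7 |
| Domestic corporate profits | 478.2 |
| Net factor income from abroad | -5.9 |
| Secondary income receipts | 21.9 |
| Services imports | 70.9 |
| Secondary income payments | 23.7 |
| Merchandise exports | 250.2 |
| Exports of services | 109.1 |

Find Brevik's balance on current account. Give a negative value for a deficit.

Goods balance = 250.2 - 594.7 = -344.5
Services balance = 109.1 - 70.9 = 38.2
Trade balance (goods + services) = -344.5 + 38.2 = -306.3
Net primary income = -5.9
Net secondary income = 21.9 - 23.7 = -1.8
Current account = -306.3 + (-5.9) + (-1.8) = -314.0

-314.0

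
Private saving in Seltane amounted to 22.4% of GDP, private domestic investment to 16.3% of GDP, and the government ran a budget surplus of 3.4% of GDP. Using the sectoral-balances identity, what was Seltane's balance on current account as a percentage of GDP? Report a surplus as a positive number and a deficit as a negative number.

9.5

By the sectoral-balances identity, CA = (S_private - I) + (T - G).
Private balance = 22.4 - 16.3 = 6.1
Government balance (T - G) = 3.4
CA = 6.1 + 3.4 = 9.5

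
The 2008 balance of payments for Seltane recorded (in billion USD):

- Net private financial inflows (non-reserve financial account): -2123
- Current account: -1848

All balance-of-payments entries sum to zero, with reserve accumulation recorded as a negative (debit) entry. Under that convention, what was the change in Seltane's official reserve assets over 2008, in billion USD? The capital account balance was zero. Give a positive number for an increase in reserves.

-3971

Official reserve transactions balance = -((-1848) + (-2123)) = 3971
An accumulation of reserves is recorded as a debit (negative entry), so the change in the stock of reserves is the negative of that balance.
Change in official reserves = -(3971) = -3971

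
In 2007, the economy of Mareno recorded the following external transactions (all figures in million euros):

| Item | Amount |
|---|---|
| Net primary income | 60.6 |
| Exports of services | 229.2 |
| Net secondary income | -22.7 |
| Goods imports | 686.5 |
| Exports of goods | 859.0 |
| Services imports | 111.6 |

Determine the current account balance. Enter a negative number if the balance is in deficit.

Goods balance = 859.0 - 686.5 = 172.5
Services balance = 229.2 - 111.6 = 117.6
Trade balance (goods + services) = 172.5 + 117.6 = 290.1
Net primary income = 60.6
Net secondary income = -22.7
Current account = 290.1 + 60.6 + (-22.7) = 328.0

328.0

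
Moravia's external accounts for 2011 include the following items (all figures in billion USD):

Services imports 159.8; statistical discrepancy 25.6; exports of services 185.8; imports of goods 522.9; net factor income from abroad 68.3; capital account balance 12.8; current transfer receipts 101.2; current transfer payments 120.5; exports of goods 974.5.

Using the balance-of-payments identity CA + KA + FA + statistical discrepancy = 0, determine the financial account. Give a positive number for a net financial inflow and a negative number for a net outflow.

-565.0

Goods balance = 974.5 - 522.9 = 451.6
Services balance = 185.8 - 159.8 = 26.0
Trade balance (goods + services) = 451.6 + 26.0 = 477.6
Net primary income = 68.3
Net secondary income = 101.2 - 120.5 = -19.3
Current account = 477.6 + 68.3 + (-19.3) = 526.6
Financial account = -(526.6 + 12.8 + 25.6) = -565.0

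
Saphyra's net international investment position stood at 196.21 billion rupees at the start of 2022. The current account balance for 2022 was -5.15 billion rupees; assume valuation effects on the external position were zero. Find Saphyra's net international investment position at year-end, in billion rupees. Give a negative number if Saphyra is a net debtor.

191.06

With no valuation effects, change in NIIP = current account = -5.15
End-of-year NIIP = 196.21 + (-5.15) = 191.06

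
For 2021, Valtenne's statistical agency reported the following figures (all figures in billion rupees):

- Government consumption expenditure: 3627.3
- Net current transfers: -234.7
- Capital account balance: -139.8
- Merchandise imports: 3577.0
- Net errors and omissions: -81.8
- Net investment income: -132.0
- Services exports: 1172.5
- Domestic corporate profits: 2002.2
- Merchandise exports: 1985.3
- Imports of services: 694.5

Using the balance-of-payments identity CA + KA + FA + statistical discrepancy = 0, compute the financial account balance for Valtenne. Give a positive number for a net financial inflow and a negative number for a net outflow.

1702.0

Goods balance = 1985.3 - 3577.0 = -1591.7
Services balance = 1172.5 - 694.5 = 478.0
Trade balance (goods + services) = -1591.7 + 478.0 = -1113.7
Net primary income = -132.0
Net secondary income = -234.7
Current account = -1113.7 + (-132.0) + (-234.7) = -1480.4
Financial account = -(-1480.4 + (-139.8) + (-81.8)) = 1702.0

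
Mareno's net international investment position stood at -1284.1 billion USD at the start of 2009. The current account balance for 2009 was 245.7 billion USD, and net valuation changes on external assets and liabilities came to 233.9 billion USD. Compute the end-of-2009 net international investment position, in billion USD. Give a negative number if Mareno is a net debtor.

-804.5

Change in NIIP = current account + net valuation change = 245.7 + 233.9 = 479.6
End-of-year NIIP = -1284.1 + 479.6 = -804.5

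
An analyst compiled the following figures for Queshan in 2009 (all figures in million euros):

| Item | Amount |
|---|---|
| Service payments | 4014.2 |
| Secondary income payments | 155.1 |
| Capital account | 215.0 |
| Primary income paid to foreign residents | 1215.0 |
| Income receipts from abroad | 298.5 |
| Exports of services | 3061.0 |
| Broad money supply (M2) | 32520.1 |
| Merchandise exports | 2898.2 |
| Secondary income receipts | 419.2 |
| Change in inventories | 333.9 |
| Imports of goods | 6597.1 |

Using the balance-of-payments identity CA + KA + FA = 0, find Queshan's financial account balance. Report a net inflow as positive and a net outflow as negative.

Goods balance = 2898.2 - 6597.1 = -3698.9
Services balance = 3061.0 - 4014.2 = -953.2
Trade balance (goods + services) = -3698.9 + (-953.2) = -4652.1
Net primary income = 298.5 - 1215.0 = -916.5
Net secondary income = 419.2 - 155.1 = 264.1
Current account = -4652.1 + (-916.5) + 264.1 = -5304.5
Financial account = -(-5304.5 + 215.0) = 5089.5

5089.5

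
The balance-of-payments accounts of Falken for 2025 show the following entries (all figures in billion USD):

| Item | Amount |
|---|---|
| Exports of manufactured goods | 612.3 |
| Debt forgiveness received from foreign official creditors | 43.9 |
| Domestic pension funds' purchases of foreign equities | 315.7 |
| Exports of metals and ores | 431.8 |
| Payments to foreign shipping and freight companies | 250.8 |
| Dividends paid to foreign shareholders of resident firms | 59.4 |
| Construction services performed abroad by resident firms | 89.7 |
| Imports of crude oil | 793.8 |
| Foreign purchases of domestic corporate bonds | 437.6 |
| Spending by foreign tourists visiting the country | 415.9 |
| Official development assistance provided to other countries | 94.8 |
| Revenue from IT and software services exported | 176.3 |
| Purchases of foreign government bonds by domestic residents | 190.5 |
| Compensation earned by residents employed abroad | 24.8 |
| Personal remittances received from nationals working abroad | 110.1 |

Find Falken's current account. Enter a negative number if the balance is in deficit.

Goods: 612.3 + 431.8 - 793.8 = 250.3
Services: 176.3 - 250.8 + 415.9 + 89.7 = 431.1
Primary income: -59.4 + 24.8 = -34.6
Secondary income: -94.8 + 110.1 = 15.3
Current account = 250.3 + 431.1 + (-34.6) + 15.3 = 662.1
(Excluded from the current account — capital account: debt forgiveness received from foreign official creditors 43.9; financial account: domestic pension funds' purchases of foreign equities 315.7, foreign purchases of domestic corporate bonds 437.6, purchases of foreign government bonds by domestic residents 190.5.)

662.1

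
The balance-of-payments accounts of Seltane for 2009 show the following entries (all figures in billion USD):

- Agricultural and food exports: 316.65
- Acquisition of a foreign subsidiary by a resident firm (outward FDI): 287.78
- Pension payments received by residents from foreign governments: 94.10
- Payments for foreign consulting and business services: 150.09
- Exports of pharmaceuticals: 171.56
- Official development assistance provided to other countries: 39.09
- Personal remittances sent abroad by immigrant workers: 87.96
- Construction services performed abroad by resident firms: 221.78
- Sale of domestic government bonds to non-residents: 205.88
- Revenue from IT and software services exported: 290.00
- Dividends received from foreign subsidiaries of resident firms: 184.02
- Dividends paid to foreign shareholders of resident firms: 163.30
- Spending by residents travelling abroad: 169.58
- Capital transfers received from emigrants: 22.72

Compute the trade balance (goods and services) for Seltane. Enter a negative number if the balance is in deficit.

Goods: 316.65 + 171.56 = 488.21
Services: -169.58 + 290.00 - 150.09 + 221.78 = 192.11
Trade balance = 488.21 + 192.11 = 680.32
(Excluded from the trade balance — financial account: acquisition of a foreign subsidiary by a resident firm (outward FDI) 287.78, sale of domestic government bonds to non-residents 205.88; secondary income: pension payments received by residents from foreign governments 94.10, official development assistance provided to other countries 39.09, personal remittances sent abroad by immigrant workers 87.96; primary income: dividends received from foreign subsidiaries of resident firms 184.02, dividends paid to foreign shareholders of resident firms 163.30; capital account: capital transfers received from emigrants 22.72.)

680.32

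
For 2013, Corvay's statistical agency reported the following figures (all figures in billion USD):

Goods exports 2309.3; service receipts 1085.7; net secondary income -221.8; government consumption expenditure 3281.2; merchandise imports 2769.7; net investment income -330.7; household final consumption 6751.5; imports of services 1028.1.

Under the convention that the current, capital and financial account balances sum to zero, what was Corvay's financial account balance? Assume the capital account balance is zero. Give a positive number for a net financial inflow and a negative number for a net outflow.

Goods balance = 2309.3 - 2769.7 = -460.4
Services balance = 1085.7 - 1028.1 = 57.6
Trade balance (goods + services) = -460.4 + 57.6 = -402.8
Net primary income = -330.7
Net secondary income = -221.8
Current account = -402.8 + (-330.7) + (-221.8) = -955.3
Financial account = -(-955.3) = 955.3

955.3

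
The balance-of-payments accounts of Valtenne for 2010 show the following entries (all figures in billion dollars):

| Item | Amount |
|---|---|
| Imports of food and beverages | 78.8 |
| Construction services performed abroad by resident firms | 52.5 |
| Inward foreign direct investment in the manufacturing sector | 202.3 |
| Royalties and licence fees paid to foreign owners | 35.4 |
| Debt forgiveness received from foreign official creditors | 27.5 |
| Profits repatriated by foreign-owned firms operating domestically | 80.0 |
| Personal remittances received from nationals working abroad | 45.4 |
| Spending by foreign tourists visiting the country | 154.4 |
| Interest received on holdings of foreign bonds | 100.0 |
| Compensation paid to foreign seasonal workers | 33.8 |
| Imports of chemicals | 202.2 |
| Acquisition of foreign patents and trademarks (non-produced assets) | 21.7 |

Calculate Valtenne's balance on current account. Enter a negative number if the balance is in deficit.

-77.9

Goods: -202.2 - 78.8 = -281.0
Services: 52.5 + 154.4 - 35.4 = 171.5
Primary income: 100.0 - 33.8 - 80.0 = -13.8
Secondary income: 45.4
Current account = (-281.0) + 171.5 + (-13.8) + 45.4 = -77.9
(Excluded from the current account — financial account: inward foreign direct investment in the manufacturing sector 202.3; capital account: debt forgiveness received from foreign official creditors 27.5, acquisition of foreign patents and trademarks (non-produced assets) 21.7.)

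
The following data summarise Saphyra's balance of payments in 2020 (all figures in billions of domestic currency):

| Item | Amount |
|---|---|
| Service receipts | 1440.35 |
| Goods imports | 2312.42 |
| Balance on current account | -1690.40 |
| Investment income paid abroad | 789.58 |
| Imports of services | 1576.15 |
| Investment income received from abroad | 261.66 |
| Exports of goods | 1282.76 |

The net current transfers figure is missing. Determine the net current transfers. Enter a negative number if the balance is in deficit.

2.98

Current account = goods balance + services balance + net primary income + net secondary income
Sum of the known components = -1693.38
Net current transfers = CA - (known components) = -1690.40 - (-1693.38) = 2.98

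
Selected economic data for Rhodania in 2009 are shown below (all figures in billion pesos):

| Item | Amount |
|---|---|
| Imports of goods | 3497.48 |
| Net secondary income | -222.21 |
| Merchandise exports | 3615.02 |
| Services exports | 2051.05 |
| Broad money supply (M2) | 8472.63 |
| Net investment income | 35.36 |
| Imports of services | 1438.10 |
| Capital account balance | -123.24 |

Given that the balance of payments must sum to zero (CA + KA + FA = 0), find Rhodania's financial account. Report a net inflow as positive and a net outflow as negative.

-420.40

Goods balance = 3615.02 - 3497.48 = 117.54
Services balance = 2051.05 - 1438.10 = 612.95
Trade balance (goods + services) = 117.54 + 612.95 = 730.49
Net primary income = 35.36
Net secondary income = -222.21
Current account = 730.49 + 35.36 + (-222.21) = 543.64
Financial account = -(543.64 + (-123.24)) = -420.40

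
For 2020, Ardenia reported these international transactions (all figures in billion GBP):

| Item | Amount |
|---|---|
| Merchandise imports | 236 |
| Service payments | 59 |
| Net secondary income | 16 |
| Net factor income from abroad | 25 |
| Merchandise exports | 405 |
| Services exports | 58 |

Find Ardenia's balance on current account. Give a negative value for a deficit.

Goods balance = 405 - 236 = 169
Services balance = 58 - 59 = -1
Trade balance (goods + services) = 169 + (-1) = 168
Net primary income = 25
Net secondary income = 16
Current account = 168 + 25 + 16 = 209

209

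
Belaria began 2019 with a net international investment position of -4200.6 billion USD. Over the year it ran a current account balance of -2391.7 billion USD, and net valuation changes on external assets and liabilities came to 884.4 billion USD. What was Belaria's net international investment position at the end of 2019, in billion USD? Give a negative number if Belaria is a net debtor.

Change in NIIP = current account + net valuation change = -2391.7 + 884.4 = -1507.3
End-of-year NIIP = -4200.6 + (-1507.3) = -5707.9

-5707.9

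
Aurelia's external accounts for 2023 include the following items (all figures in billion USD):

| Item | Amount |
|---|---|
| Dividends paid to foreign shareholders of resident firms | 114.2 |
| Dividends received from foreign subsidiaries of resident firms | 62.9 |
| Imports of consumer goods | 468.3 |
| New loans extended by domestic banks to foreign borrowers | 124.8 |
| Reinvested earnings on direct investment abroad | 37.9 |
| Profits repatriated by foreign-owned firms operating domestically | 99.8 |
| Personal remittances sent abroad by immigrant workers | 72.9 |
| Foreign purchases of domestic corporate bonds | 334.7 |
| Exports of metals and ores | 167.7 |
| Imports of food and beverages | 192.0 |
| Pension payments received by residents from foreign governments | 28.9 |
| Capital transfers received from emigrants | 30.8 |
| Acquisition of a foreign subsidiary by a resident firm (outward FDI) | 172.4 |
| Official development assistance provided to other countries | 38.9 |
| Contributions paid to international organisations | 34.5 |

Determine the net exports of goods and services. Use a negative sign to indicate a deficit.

-492.6

Goods: -192.0 + 167.7 - 468.3 = -492.6
Trade balance = -492.6 + 0.0 = -492.6
(Excluded from the trade balance — primary income: dividends paid to foreign shareholders of resident firms 114.2, dividends received from foreign subsidiaries of resident firms 62.9, reinvested earnings on direct investment abroad 37.9, profits repatriated by foreign-owned firms operating domestically 99.8; financial account: new loans extended by domestic banks to foreign borrowers 124.8, foreign purchases of domestic corporate bonds 334.7, acquisition of a foreign subsidiary by a resident firm (outward FDI) 172.4; secondary income: personal remittances sent abroad by immigrant workers 72.9, pension payments received by residents from foreign governments 28.9, official development assistance provided to other countries 38.9, contributions paid to international organisations 34.5; capital account: capital transfers received from emigrants 30.8.)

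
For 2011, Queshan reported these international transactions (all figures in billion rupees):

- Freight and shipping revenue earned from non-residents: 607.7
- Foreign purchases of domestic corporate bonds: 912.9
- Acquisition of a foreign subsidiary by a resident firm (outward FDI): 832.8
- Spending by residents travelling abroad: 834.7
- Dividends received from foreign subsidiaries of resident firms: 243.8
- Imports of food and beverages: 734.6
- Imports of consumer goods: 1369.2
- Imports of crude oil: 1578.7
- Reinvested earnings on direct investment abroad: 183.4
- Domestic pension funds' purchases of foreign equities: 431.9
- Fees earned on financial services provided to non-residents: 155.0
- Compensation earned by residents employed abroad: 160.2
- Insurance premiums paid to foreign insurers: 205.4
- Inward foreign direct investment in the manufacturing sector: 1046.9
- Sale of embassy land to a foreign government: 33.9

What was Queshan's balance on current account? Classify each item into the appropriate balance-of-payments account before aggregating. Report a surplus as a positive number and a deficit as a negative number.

Goods: -1578.7 - 734.6 - 1369.2 = -3682.5
Services: 155.0 - 834.7 - 205.4 + 607.7 = -277.4
Primary income: 243.8 + 160.2 + 183.4 = 587.4
Current account = (-3682.5) + (-277.4) + 587.4 = -3372.5
(Excluded from the current account — financial account: foreign purchases of domestic corporate bonds 912.9, acquisition of a foreign subsidiary by a resident firm (outward FDI) 832.8, domestic pension funds' purchases of foreign equities 431.9, inward foreign direct investment in the manufacturing sector 1046.9; capital account: sale of embassy land to a foreign government 33.9.)

-3372.5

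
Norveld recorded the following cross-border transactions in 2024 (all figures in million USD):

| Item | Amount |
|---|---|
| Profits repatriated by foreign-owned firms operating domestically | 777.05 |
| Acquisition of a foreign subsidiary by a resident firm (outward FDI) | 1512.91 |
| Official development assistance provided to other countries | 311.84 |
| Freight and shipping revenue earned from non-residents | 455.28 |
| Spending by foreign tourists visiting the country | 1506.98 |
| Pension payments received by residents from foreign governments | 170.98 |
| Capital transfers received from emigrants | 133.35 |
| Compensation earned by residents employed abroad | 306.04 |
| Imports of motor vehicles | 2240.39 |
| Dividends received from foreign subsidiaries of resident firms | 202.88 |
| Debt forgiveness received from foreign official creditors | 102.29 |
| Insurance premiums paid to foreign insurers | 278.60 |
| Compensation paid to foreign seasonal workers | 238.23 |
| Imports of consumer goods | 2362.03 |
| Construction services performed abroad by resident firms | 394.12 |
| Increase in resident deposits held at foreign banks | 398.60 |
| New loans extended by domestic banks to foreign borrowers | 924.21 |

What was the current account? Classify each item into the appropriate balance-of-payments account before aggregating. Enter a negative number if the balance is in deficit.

-3171.86

Goods: -2362.03 - 2240.39 = -4602.42
Services: 455.28 + 1506.98 + 394.12 - 278.60 = 2077.78
Primary income: -238.23 - 777.05 + 306.04 + 202.88 = -506.36
Secondary income: 170.98 - 311.84 = -140.86
Current account = (-4602.42) + 2077.78 + (-506.36) + (-140.86) = -3171.86
(Excluded from the current account — financial account: acquisition of a foreign subsidiary by a resident firm (outward FDI) 1512.91, increase in resident deposits held at foreign banks 398.60, new loans extended by domestic banks to foreign borrowers 924.21; capital account: capital transfers received from emigrants 133.35, debt forgiveness received from foreign official creditors 102.29.)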